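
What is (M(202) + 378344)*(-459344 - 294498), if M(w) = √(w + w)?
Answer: -285211597648 - 1507684*√101 ≈ -2.8523e+11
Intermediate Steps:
M(w) = √2*√w (M(w) = √(2*w) = √2*√w)
(M(202) + 378344)*(-459344 - 294498) = (√2*√202 + 378344)*(-459344 - 294498) = (2*√101 + 378344)*(-753842) = (378344 + 2*√101)*(-753842) = -285211597648 - 1507684*√101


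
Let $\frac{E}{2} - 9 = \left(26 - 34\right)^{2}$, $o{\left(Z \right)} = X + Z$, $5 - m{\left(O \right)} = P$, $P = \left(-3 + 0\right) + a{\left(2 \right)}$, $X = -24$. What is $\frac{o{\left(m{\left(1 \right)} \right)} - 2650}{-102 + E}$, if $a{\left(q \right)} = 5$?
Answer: $- \frac{2671}{44} \approx -60.705$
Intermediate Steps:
$P = 2$ ($P = \left(-3 + 0\right) + 5 = -3 + 5 = 2$)
$m{\left(O \right)} = 3$ ($m{\left(O \right)} = 5 - 2 = 3$)
$o{\left(Z \right)} = -24 + Z$
$E = 146$ ($E = 18 + 2 \left(26 - 34\right)^{2} = 18 + 2 \left(-8\right)^{2} = 18 + 2 \cdot 64 = 18 + 128 = 146$)
$\frac{o{\left(m{\left(1 \right)} \right)} - 2650}{-102 + E} = \frac{\left(-24 + 3\right) - 2650}{-102 + 146} = \frac{-21 - 2650}{44} = \left(-2671\right) \frac{1}{44} = - \frac{2671}{44}$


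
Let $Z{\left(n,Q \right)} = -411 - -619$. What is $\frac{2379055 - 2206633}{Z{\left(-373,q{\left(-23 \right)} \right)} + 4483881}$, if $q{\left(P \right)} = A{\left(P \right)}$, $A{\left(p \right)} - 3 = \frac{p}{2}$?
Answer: $\frac{172422}{4484089} \approx 0.038452$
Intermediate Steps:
$A{\left(p \right)} = 3 + \frac{p}{2}$
$q{\left(P \right)} = 3 + \frac{P}{2}$
$Z{\left(n,Q \right)} = 208$ ($Z{\left(n,Q \right)} = -411 + 619 = 208$)
$\frac{2379055 - 2206633}{Z{\left(-373,q{\left(-23 \right)} \right)} + 4483881} = \frac{2379055 - 2206633}{208 + 4483881} = \frac{2379055 - 2206633}{4484089} = 172422 \cdot \frac{1}{4484089} = \frac{172422}{4484089}$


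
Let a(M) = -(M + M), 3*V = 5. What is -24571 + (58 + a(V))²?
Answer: -194243/9 ≈ -21583.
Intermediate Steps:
V = 5/3 (V = (⅓)*5 = 5/3 ≈ 1.6667)
a(M) = -2*M
-24571 + (58 + a(V))² = -24571 + (58 - 2*5/3)² = -24571 + (58 - 10/3)² = -24571 + (164/3)² = -24571 + 26896/9 = -194243/9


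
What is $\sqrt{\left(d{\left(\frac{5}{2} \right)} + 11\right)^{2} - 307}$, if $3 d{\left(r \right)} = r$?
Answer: $\frac{i \sqrt{6011}}{6} \approx 12.922 i$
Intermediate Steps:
$d{\left(r \right)} = \frac{r}{3}$
$\sqrt{\left(d{\left(\frac{5}{2} \right)} + 11\right)^{2} - 307} = \sqrt{\left(\frac{5 \cdot \frac{1}{2}}{3} + 11\right)^{2} - 307} = \sqrt{\left(\frac{1}{3} \cdot \frac{5}{2} + 11\right)^{2} - 307} = \sqrt{\left(\frac{5}{6} + 11\right)^{2} - 307} = \sqrt{\left(\frac{71}{6}\right)^{2} - 307} = \sqrt{\frac{5041}{36} - 307} = \sqrt{- \frac{6011}{36}} = \frac{i \sqrt{6011}}{6}$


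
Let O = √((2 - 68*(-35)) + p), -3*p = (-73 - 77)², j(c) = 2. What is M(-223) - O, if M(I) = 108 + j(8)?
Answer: 110 - I*√5118 ≈ 110.0 - 71.54*I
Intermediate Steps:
M(I) = 110 (M(I) = 108 + 2 = 110)
p = -7500 (p = -(-73 - 77)²/3 = -⅓*(-150)² = -⅓*22500 = -7500)
O = I*√5118 (O = √((2 - 68*(-35)) - 7500) = √((2 + 2380) - 7500) = √(2382 - 7500) = √(-5118) = I*√5118 ≈ 71.54*I)
M(-223) - O = 110 - I*√5118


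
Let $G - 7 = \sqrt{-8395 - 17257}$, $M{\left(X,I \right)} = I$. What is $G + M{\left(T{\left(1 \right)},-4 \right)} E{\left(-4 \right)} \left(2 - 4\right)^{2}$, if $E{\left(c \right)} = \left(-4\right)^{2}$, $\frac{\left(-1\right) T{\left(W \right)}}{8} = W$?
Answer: $-249 + 22 i \sqrt{53} \approx -249.0 + 160.16 i$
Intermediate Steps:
$T{\left(W \right)} = - 8 W$
$E{\left(c \right)} = 16$
$G = 7 + 22 i \sqrt{53}$ ($G = 7 + \sqrt{-8395 - 17257} = 7 + \sqrt{-25652} = 7 + 22 i \sqrt{53} \approx 7.0 + 160.16 i$)
$G + M{\left(T{\left(1 \right)},-4 \right)} E{\left(-4 \right)} \left(2 - 4\right)^{2} = \left(7 + 22 i \sqrt{53}\right) + \left(-4\right) 16 \left(2 - 4\right)^{2} = \left(7 + 22 i \sqrt{53}\right) - 64 \left(-2\right)^{2} = \left(7 + 22 i \sqrt{53}\right) - 256 = -249 + 22 i \sqrt{53}$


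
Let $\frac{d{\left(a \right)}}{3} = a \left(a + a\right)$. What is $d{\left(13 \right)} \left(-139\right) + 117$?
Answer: $-140829$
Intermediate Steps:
$d{\left(a \right)} = 6 a^{2}$ ($d{\left(a \right)} = 3 a \left(a + a\right) = 3 a 2 a = 3 \cdot 2 a^{2} = 6 a^{2}$)
$d{\left(13 \right)} \left(-139\right) + 117 = 6 \cdot 13^{2} \left(-139\right) + 117 = 6 \cdot 169 \left(-139\right) + 117 = 1014 \left(-139\right) + 117 = -140946 + 117 = -140829$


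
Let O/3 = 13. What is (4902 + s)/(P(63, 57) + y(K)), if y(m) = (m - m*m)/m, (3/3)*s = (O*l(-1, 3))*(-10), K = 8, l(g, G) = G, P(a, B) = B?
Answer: 1866/25 ≈ 74.640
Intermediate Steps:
O = 39 (O = 3*13 = 39)
s = -1170 (s = (39*3)*(-10) = 117*(-10) = -1170)
y(m) = (m - m²)/m
(4902 + s)/(P(63, 57) + y(K)) = (4902 - 1170)/(57 + (1 - 1*8)) = 3732/(57 + (1 - 8)) = 3732/(57 - 7) = 3732/50 = 3732*(1/50) = 1866/25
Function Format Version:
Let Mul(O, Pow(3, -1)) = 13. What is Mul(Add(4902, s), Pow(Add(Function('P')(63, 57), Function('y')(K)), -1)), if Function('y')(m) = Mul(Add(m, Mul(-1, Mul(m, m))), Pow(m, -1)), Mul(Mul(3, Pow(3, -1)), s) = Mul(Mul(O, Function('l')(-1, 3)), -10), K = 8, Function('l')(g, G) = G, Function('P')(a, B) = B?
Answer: Rational(1866, 25) ≈ 74.640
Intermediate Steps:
O = 39 (O = Mul(3, 13) = 39)
s = -1170 (s = Mul(Mul(39, 3), -10) = Mul(117, -10) = -1170)
Function('y')(m) = Mul(Pow(m, -1), Add(m, Mul(-1, Pow(m, 2)))) (Function('y')(m) = Mul(Add(m, Mul(-1, Pow(m, 2))), Pow(m, -1)) = Mul(Pow(m, -1), Add(m, Mul(-1, Pow(m, 2)))))
Mul(Add(4902, s), Pow(Add(Function('P')(63, 57), Function('y')(K)), -1)) = Mul(Add(4902, -1170), Pow(Add(57, Add(1, Mul(-1, 8))), -1)) = Mul(3732, Pow(Add(57, Add(1, -8)), -1)) = Mul(3732, Pow(Add(57, -7), -1)) = Mul(3732, Pow(50, -1)) = Mul(3732, Rational(1, 50)) = Rational(1866, 25)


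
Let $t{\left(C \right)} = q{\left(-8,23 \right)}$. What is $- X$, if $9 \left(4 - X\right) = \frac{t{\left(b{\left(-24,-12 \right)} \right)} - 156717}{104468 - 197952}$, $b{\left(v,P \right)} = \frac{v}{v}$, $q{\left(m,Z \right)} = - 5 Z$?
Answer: $- \frac{802148}{210339} \approx -3.8136$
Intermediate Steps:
$b{\left(v,P \right)} = 1$
$t{\left(C \right)} = -115$ ($t{\left(C \right)} = \left(-5\right) 23 = -115$)
$X = \frac{802148}{210339}$ ($X = 4 - \frac{\left(-115 - 156717\right) \frac{1}{104468 - 197952}}{9} = 4 - \frac{\left(-156832\right) \frac{1}{-93484}}{9} = 4 - \frac{\left(-156832\right) \left(- \frac{1}{93484}\right)}{9} = 4 - \frac{39208}{210339} = \frac{802148}{210339} \approx 3.8136$)
$- X = \left(-1\right) \frac{802148}{210339} = - \frac{802148}{210339}$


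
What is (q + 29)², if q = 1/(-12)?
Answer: 120409/144 ≈ 836.17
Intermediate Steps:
q = -1/12 ≈ -0.083333
(q + 29)² = (-1/12 + 29)² = (347/12)² = 120409/144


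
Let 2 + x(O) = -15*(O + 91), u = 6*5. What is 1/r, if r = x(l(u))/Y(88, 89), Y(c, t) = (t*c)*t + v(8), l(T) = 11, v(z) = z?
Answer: -174264/383 ≈ -455.00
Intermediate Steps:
u = 30
x(O) = -1367 - 15*O (x(O) = -2 - 15*(O + 91) = -2 - 15*(91 + O) = -2 + (-1365 - 15*O) = -1367 - 15*O)
Y(c, t) = 8 + c*t² (Y(c, t) = (t*c)*t + 8 = (c*t)*t + 8 = c*t² + 8 = 8 + c*t²)
r = -383/174264 (r = (-1367 - 15*11)/(8 + 88*89²) = (-1367 - 165)/(8 + 88*7921) = -1532/(8 + 697048) = -1532/697056 = -1532*1/697056 = -383/174264 ≈ -0.0021978)
1/r = 1/(-383/174264) = -174264/383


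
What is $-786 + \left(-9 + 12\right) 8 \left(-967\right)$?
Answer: $-23994$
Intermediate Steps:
$-786 + \left(-9 + 12\right) 8 \left(-967\right) = -786 + 3 \cdot 8 \left(-967\right) = -786 + 24 \left(-967\right) = -786 - 23208 = -23994$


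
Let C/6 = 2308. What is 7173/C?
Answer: 2391/4616 ≈ 0.51798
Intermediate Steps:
C = 13848 (C = 6*2308 = 13848)
7173/C = 7173/13848 = 7173*(1/13848) = 2391/4616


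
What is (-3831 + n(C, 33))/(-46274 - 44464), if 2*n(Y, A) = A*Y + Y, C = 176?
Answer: 839/90738 ≈ 0.0092464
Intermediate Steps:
n(Y, A) = Y/2 + A*Y/2 (n(Y, A) = (A*Y + Y)/2 = (Y + A*Y)/2 = Y/2 + A*Y/2)
(-3831 + n(C, 33))/(-46274 - 44464) = (-3831 + (1/2)*176*(1 + 33))/(-46274 - 44464) = (-3831 + (1/2)*176*34)/(-90738) = (-3831 + 2992)*(-1/90738) = -839*(-1/90738) = 839/90738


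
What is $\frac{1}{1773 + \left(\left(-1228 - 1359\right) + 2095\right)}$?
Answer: $\frac{1}{1281} \approx 0.00078064$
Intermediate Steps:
$\frac{1}{1773 + \left(\left(-1228 - 1359\right) + 2095\right)} = \frac{1}{1773 + \left(-2587 + 2095\right)} = \frac{1}{1773 - 492} = \frac{1}{1281}$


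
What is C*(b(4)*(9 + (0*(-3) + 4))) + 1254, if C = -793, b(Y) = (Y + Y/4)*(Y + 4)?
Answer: -411106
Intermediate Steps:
b(Y) = 5*Y*(4 + Y)/4 (b(Y) = (Y + Y*(¼))*(4 + Y) = (Y + Y/4)*(4 + Y) = (5*Y/4)*(4 + Y) = 5*Y*(4 + Y)/4)
C*(b(4)*(9 + (0*(-3) + 4))) + 1254 = -793*(5/4)*4*(4 + 4)*(9 + (0*(-3) + 4)) + 1254 = -793*(5/4)*4*8*(9 + (0 + 4)) + 1254 = -31720*(9 + 4) + 1254 = -31720*13 + 1254 = -793*520 + 1254 = -412360 + 1254 = -411106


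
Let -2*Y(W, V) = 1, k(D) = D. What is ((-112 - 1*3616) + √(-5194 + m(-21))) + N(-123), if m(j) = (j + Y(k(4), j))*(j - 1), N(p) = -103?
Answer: -3831 + I*√4721 ≈ -3831.0 + 68.709*I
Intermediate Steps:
Y(W, V) = -½ (Y(W, V) = -½*1 = -½)
m(j) = (-1 + j)*(-½ + j) (m(j) = (j - ½)*(j - 1) = (-½ + j)*(-1 + j) = (-1 + j)*(-½ + j))
((-112 - 1*3616) + √(-5194 + m(-21))) + N(-123) = ((-112 - 1*3616) + √(-5194 + (½ + (-21)² - 3/2*(-21)))) - 103 = ((-112 - 3616) + √(-5194 + (½ + 441 + 63/2))) - 103 = (-3728 + √(-5194 + 473)) - 103 = (-3728 + √(-4721)) - 103 = (-3728 + I*√4721) - 103 = -3831 + I*√4721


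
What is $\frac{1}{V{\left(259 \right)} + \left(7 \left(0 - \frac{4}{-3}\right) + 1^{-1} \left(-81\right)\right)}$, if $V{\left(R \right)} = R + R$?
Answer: $\frac{3}{1339} \approx 0.0022405$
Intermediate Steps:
$V{\left(R \right)} = 2 R$
$\frac{1}{V{\left(259 \right)} + \left(7 \left(0 - \frac{4}{-3}\right) + 1^{-1} \left(-81\right)\right)} = \frac{1}{2 \cdot 259 + \left(7 \left(0 - \frac{4}{-3}\right) + 1^{-1} \left(-81\right)\right)} = \frac{1}{518 + \left(7 \left(0 - - \frac{4}{3}\right) + 1 \left(-81\right)\right)} = \frac{1}{518 - \left(81 - 7 \left(0 + \frac{4}{3}\right)\right)} = \frac{1}{518 + \left(7 \cdot \frac{4}{3} - 81\right)} = \frac{1}{518 + \left(\frac{28}{3} - 81\right)} = \frac{1}{518 - \frac{215}{3}} = \frac{1}{\frac{1339}{3}} = \frac{3}{1339}$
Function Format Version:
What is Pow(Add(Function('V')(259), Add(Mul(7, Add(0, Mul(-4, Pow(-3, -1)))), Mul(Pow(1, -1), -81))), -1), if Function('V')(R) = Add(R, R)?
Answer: Rational(3, 1339) ≈ 0.0022405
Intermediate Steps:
Function('V')(R) = Mul(2, R)
Pow(Add(Function('V')(259), Add(Mul(7, Add(0, Mul(-4, Pow(-3, -1)))), Mul(Pow(1, -1), -81))), -1) = Pow(Add(Mul(2, 259), Add(Mul(7, Add(0, Mul(-4, Pow(-3, -1)))), Mul(Pow(1, -1), -81))), -1) = Pow(Add(518, Add(Mul(7, Add(0, Mul(-4, Rational(-1, 3)))), Mul(1, -81))), -1) = Pow(Add(518, Add(Mul(7, Add(0, Rational(4, 3))), -81)), -1) = Pow(Add(518, Add(Mul(7, Rational(4, 3)), -81)), -1) = Pow(Add(518, Add(Rational(28, 3), -81)), -1) = Pow(Add(518, Rational(-215, 3)), -1) = Pow(Rational(1339, 3), -1) = Rational(3, 1339)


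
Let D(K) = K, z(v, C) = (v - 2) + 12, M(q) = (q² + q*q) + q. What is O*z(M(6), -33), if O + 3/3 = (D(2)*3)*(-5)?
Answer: -2728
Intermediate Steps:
M(q) = q + 2*q² (M(q) = (q² + q²) + q = 2*q² + q = q + 2*q²)
z(v, C) = 10 + v (z(v, C) = (-2 + v) + 12 = 10 + v)
O = -31 (O = -1 + (2*3)*(-5) = -1 + 6*(-5) = -1 - 30 = -31)
O*z(M(6), -33) = -31*(10 + 6*(1 + 2*6)) = -31*(10 + 6*(1 + 12)) = -31*(10 + 6*13) = -31*(10 + 78) = -31*88 = -2728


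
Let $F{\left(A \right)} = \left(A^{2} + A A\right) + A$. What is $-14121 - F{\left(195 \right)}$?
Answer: $-90366$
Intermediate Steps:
$F{\left(A \right)} = A + 2 A^{2}$ ($F{\left(A \right)} = \left(A^{2} + A^{2}\right) + A = 2 A^{2} + A = A + 2 A^{2}$)
$-14121 - F{\left(195 \right)} = -14121 - 195 \left(1 + 2 \cdot 195\right) = -14121 - 195 \left(1 + 390\right) = -14121 - 195 \cdot 391 = -14121 - 76245 = -90366$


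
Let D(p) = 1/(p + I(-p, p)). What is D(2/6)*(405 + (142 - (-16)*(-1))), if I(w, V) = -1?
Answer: -1593/2 ≈ -796.50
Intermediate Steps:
D(p) = 1/(-1 + p) (D(p) = 1/(p - 1) = 1/(-1 + p))
D(2/6)*(405 + (142 - (-16)*(-1))) = (405 + (142 - (-16)*(-1)))/(-1 + 2/6) = (405 + (142 - 1*16))/(-1 + 2*(1/6)) = (405 + (142 - 16))/(-1 + 1/3) = (405 + 126)/(-2/3) = -3/2*531 = -1593/2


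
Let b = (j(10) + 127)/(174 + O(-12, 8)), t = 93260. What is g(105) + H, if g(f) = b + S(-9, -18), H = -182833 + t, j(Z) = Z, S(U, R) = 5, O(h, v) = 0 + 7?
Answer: -16211671/181 ≈ -89567.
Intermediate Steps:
O(h, v) = 7
b = 137/181 (b = (10 + 127)/(174 + 7) = 137/181 ≈ 0.75691)
H = -89573 (H = -182833 + 93260 = -89573)
g(f) = 1042/181 (g(f) = 137/181 + 5 = 1042/181)
g(105) + H = 1042/181 - 89573 = -16211671/181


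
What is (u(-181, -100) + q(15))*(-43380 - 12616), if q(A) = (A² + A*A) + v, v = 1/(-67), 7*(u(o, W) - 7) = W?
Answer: -11626225496/469 ≈ -2.4789e+7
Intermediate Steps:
u(o, W) = 7 + W/7
v = -1/67 ≈ -0.014925
q(A) = -1/67 + 2*A² (q(A) = (A² + A*A) - 1/67 = (A² + A²) - 1/67 = 2*A² - 1/67 = -1/67 + 2*A²)
(u(-181, -100) + q(15))*(-43380 - 12616) = ((7 + (⅐)*(-100)) + (-1/67 + 2*15²))*(-43380 - 12616) = ((7 - 100/7) + (-1/67 + 2*225))*(-55996) = (-51/7 + (-1/67 + 450))*(-55996) = (-51/7 + 30149/67)*(-55996) = (207626/469)*(-55996) = -11626225496/469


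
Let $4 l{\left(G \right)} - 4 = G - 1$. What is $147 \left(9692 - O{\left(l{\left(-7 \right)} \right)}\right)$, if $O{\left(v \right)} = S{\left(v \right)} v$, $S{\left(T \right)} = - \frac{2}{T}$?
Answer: $1425018$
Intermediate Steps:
$l{\left(G \right)} = \frac{3}{4} + \frac{G}{4}$ ($l{\left(G \right)} = 1 + \frac{G - 1}{4} = 1 + \frac{-1 + G}{4} = 1 + \left(- \frac{1}{4} + \frac{G}{4}\right) = \frac{3}{4} + \frac{G}{4}$)
$O{\left(v \right)} = -2$ ($O{\left(v \right)} = - \frac{2}{v} v = -2$)
$147 \left(9692 - O{\left(l{\left(-7 \right)} \right)}\right) = 147 \left(9692 - -2\right) = 147 \left(9692 + 2\right) = 147 \cdot 9694 = 1425018$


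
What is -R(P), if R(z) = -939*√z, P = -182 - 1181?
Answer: 939*I*√1363 ≈ 34667.0*I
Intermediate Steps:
P = -1363
-R(P) = -(-939)*√(-1363) = -(-939)*I*√1363 = 939*I*√1363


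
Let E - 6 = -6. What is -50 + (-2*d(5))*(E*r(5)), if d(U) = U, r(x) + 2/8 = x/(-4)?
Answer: -50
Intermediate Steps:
E = 0 (E = 6 - 6 = 0)
r(x) = -¼ - x/4 (r(x) = -¼ + x/(-4) = -¼ + x*(-¼) = -¼ - x/4)
-50 + (-2*d(5))*(E*r(5)) = -50 + (-2*5)*(0*(-¼ - ¼*5)) = -50 - 0*(-¼ - 5/4) = -50 - 0*(-3)/2 = -50 - 10*0 = -50 + 0 = -50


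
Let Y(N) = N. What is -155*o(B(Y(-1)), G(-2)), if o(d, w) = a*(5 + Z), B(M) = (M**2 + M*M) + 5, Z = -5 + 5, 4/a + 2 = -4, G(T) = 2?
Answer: 1550/3 ≈ 516.67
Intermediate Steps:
a = -2/3 (a = 4/(-2 - 4) = 4/(-6) = 4*(-1/6) = -2/3 ≈ -0.66667)
Z = 0
B(M) = 5 + 2*M**2 (B(M) = (M**2 + M**2) + 5 = 2*M**2 + 5 = 5 + 2*M**2)
o(d, w) = -10/3 (o(d, w) = -2*(5 + 0)/3 = -2/3*5 = -10/3)
-155*o(B(Y(-1)), G(-2)) = -155*(-10/3) = 1550/3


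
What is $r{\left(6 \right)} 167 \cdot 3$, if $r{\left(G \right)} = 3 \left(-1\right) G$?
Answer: $-9018$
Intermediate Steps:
$r{\left(G \right)} = - 3 G$
$r{\left(6 \right)} 167 \cdot 3 = \left(-3\right) 6 \cdot 167 \cdot 3 = \left(-18\right) 167 \cdot 3 = \left(-3006\right) 3 = -9018$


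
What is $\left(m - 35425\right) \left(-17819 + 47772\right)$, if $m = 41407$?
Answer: $179178846$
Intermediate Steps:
$\left(m - 35425\right) \left(-17819 + 47772\right) = \left(41407 - 35425\right) \left(-17819 + 47772\right) = 5982 \cdot 29953 = 179178846$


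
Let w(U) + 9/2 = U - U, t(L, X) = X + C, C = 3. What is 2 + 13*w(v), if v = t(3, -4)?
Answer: -113/2 ≈ -56.500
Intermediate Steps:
t(L, X) = 3 + X (t(L, X) = X + 3 = 3 + X)
v = -1 (v = 3 - 4 = -1)
w(U) = -9/2 (w(U) = -9/2 + (U - U) = -9/2 + 0 = -9/2)
2 + 13*w(v) = 2 + 13*(-9/2) = 2 - 117/2 = -113/2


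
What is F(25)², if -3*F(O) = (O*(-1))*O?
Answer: 390625/9 ≈ 43403.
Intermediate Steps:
F(O) = O²/3 (F(O) = -O*(-1)*O/3 = -(-O)*O/3 = -(-1)*O²/3 = O²/3)
F(25)² = ((⅓)*25²)² = ((⅓)*625)² = (625/3)² = 390625/9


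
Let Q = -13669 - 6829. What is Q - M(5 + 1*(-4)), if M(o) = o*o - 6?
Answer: -20493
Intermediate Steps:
Q = -20498
M(o) = -6 + o² (M(o) = o² - 6 = -6 + o²)
Q - M(5 + 1*(-4)) = -20498 - (-6 + (5 + 1*(-4))²) = -20498 - (-6 + (5 - 4)²) = -20498 - (-6 + 1²) = -20498 - (-6 + 1) = -20498 - 1*(-5) = -20498 + 5 = -20493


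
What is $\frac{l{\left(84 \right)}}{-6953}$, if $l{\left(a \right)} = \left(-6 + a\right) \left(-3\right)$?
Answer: $\frac{234}{6953} \approx 0.033655$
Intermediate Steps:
$l{\left(a \right)} = 18 - 3 a$
$\frac{l{\left(84 \right)}}{-6953} = \frac{18 - 252}{-6953} = \left(18 - 252\right) \left(- \frac{1}{6953}\right) = \left(-234\right) \left(- \frac{1}{6953}\right) = \frac{234}{6953}$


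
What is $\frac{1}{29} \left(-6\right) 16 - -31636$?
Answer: $\frac{917348}{29} \approx 31633.0$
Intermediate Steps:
$\frac{1}{29} \left(-6\right) 16 - -31636 = \frac{1}{29} \left(-6\right) 16 + 31636 = \left(- \frac{6}{29}\right) 16 + 31636 = - \frac{96}{29} + 31636 = \frac{917348}{29}$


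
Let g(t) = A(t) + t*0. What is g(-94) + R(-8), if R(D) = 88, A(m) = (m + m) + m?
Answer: -194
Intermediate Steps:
A(m) = 3*m (A(m) = 2*m + m = 3*m)
g(t) = 3*t (g(t) = 3*t + t*0 = 3*t + 0 = 3*t)
g(-94) + R(-8) = 3*(-94) + 88 = -282 + 88 = -194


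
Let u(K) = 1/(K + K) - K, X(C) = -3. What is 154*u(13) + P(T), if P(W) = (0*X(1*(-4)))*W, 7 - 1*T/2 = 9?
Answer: -25949/13 ≈ -1996.1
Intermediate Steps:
T = -4 (T = 14 - 2*9 = 14 - 18 = -4)
u(K) = 1/(2*K) - K
P(W) = 0 (P(W) = (0*(-3))*W = 0*W = 0)
154*u(13) + P(T) = 154*((1/2)/13 - 1*13) + 0 = 154*((1/2)*(1/13) - 13) + 0 = 154*(1/26 - 13) + 0 = 154*(-337/26) + 0 = -25949/13 + 0 = -25949/13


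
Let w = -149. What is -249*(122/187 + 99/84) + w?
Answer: -3167327/5236 ≈ -604.91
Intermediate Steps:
-249*(122/187 + 99/84) + w = -249*(122/187 + 99/84) - 149 = -249*(122*(1/187) + 99*(1/84)) - 149 = -249*(122/187 + 33/28) - 149 = -249*9587/5236 - 149 = -2387163/5236 - 149 = -3167327/5236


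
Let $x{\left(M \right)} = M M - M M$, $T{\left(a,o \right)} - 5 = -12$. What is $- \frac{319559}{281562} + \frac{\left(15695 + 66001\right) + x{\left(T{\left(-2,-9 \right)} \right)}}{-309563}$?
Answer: $- \frac{121926131869}{87161177406} \approx -1.3989$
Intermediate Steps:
$T{\left(a,o \right)} = -7$ ($T{\left(a,o \right)} = 5 - 12 = -7$)
$x{\left(M \right)} = 0$ ($x{\left(M \right)} = M^{2} - M^{2} = 0$)
$- \frac{319559}{281562} + \frac{\left(15695 + 66001\right) + x{\left(T{\left(-2,-9 \right)} \right)}}{-309563} = - \frac{319559}{281562} + \frac{\left(15695 + 66001\right) + 0}{-309563} = \left(-319559\right) \frac{1}{281562} + \left(81696 + 0\right) \left(- \frac{1}{309563}\right) = - \frac{319559}{281562} + 81696 \left(- \frac{1}{309563}\right) = - \frac{319559}{281562} - \frac{81696}{309563} = - \frac{121926131869}{87161177406}$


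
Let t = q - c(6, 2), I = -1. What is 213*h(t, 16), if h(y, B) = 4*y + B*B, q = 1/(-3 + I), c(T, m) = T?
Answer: 49203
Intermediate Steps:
q = -1/4 (q = 1/(-3 - 1) = 1/(-4) = -1/4 ≈ -0.25000)
t = -25/4 (t = -1/4 - 1*6 = -1/4 - 6 = -25/4 ≈ -6.2500)
h(y, B) = B**2 + 4*y (h(y, B) = 4*y + B**2 = B**2 + 4*y)
213*h(t, 16) = 213*(16**2 + 4*(-25/4)) = 213*(256 - 25) = 213*231 = 49203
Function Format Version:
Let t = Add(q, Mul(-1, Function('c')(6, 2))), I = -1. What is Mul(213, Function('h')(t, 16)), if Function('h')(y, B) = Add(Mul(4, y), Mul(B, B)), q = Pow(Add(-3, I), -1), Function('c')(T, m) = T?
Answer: 49203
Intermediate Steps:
q = Rational(-1, 4) (q = Pow(Add(-3, -1), -1) = Pow(-4, -1) = Rational(-1, 4) ≈ -0.25000)
t = Rational(-25, 4) (t = Add(Rational(-1, 4), Mul(-1, 6)) = Add(Rational(-1, 4), -6) = Rational(-25, 4) ≈ -6.2500)
Function('h')(y, B) = Add(Pow(B, 2), Mul(4, y)) (Function('h')(y, B) = Add(Mul(4, y), Pow(B, 2)) = Add(Pow(B, 2), Mul(4, y)))
Mul(213, Function('h')(t, 16)) = Mul(213, Add(Pow(16, 2), Mul(4, Rational(-25, 4)))) = Mul(213, Add(256, -25)) = Mul(213, 231) = 49203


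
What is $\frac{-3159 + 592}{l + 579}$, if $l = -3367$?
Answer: $\frac{151}{164} \approx 0.92073$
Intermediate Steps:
$\frac{-3159 + 592}{l + 579} = \frac{-3159 + 592}{-3367 + 579} = - \frac{2567}{-2788} = \left(-2567\right) \left(- \frac{1}{2788}\right) = \frac{151}{164}$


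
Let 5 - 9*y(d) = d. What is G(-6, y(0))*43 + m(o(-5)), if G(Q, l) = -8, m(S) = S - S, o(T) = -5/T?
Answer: -344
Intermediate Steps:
y(d) = 5/9 - d/9
m(S) = 0
G(-6, y(0))*43 + m(o(-5)) = -8*43 + 0 = -344 + 0 = -344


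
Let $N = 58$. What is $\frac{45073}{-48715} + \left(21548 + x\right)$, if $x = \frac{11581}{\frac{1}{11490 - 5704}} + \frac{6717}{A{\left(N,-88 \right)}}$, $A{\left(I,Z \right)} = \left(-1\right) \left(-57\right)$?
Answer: $\frac{62041343256688}{925585} \approx 6.7029 \cdot 10^{7}$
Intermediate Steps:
$A{\left(I,Z \right)} = 57$
$x = \frac{1273147893}{19}$ ($x = \frac{11581}{\frac{1}{11490 - 5704}} + \frac{6717}{57} = \frac{11581}{\frac{1}{5786}} + 6717 \cdot \frac{1}{57} = 11581 \frac{1}{\frac{1}{5786}} + \frac{2239}{19} = 11581 \cdot 5786 + \frac{2239}{19} = 67007666 + \frac{2239}{19} = \frac{1273147893}{19} \approx 6.7008 \cdot 10^{7}$)
$\frac{45073}{-48715} + \left(21548 + x\right) = \frac{45073}{-48715} + \left(21548 + \frac{1273147893}{19}\right) = 45073 \left(- \frac{1}{48715}\right) + \frac{1273557305}{19} = - \frac{45073}{48715} + \frac{1273557305}{19} = \frac{62041343256688}{925585}$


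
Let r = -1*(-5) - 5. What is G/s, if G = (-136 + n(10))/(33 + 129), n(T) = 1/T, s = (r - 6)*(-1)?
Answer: -151/1080 ≈ -0.13981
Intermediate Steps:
r = 0 (r = 5 - 5 = 0)
s = 6 (s = (0 - 6)*(-1) = -6*(-1) = 6)
n(T) = 1/T
G = -151/180 (G = (-136 + 1/10)/(33 + 129) = (-136 + 1/10)/162 = -1359/10*1/162 = -151/180 ≈ -0.83889)
G/s = -151/180/6 = (1/6)*(-151/180) = -151/1080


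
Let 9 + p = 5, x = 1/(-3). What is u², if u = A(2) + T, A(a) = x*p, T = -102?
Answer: 91204/9 ≈ 10134.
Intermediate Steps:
x = -⅓ ≈ -0.33333
p = -4 (p = -9 + 5 = -4)
A(a) = 4/3 (A(a) = -⅓*(-4) = 4/3)
u = -302/3 (u = 4/3 - 102 = -302/3 ≈ -100.67)
u² = (-302/3)² = 91204/9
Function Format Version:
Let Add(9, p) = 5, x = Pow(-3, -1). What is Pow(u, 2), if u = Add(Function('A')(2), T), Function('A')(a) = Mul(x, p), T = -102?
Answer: Rational(91204, 9) ≈ 10134.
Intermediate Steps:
x = Rational(-1, 3) ≈ -0.33333
p = -4 (p = Add(-9, 5) = -4)
Function('A')(a) = Rational(4, 3) (Function('A')(a) = Mul(Rational(-1, 3), -4) = Rational(4, 3))
u = Rational(-302, 3) (u = Add(Rational(4, 3), -102) = Rational(-302, 3) ≈ -100.67)
Pow(u, 2) = Pow(Rational(-302, 3), 2) = Rational(91204, 9)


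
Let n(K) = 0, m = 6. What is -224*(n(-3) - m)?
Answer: 1344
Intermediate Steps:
-224*(n(-3) - m) = -224*(0 - 1*6) = -224*(0 - 6) = -224*(-6) = 1344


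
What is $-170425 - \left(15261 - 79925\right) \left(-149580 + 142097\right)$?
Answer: $-484051137$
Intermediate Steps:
$-170425 - \left(15261 - 79925\right) \left(-149580 + 142097\right) = -170425 - \left(-64664\right) \left(-7483\right) = -170425 - 483880712 = -484051137$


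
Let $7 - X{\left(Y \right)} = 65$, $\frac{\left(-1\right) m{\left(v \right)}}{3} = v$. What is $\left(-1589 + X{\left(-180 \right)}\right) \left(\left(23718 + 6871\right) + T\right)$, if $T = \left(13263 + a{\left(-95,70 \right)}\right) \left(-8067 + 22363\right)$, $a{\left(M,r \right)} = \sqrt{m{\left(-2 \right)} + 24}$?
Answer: $-312334505739 - 23545512 \sqrt{30} \approx -3.1246 \cdot 10^{11}$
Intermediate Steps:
$m{\left(v \right)} = - 3 v$
$X{\left(Y \right)} = -58$ ($X{\left(Y \right)} = 7 - 65 = -58$)
$a{\left(M,r \right)} = \sqrt{30}$ ($a{\left(M,r \right)} = \sqrt{\left(-3\right) \left(-2\right) + 24} = \sqrt{6 + 24} = \sqrt{30}$)
$T = 189607848 + 14296 \sqrt{30}$ ($T = \left(13263 + \sqrt{30}\right) \left(-8067 + 22363\right) = \left(13263 + \sqrt{30}\right) 14296 = 189607848 + 14296 \sqrt{30} \approx 1.8969 \cdot 10^{8}$)
$\left(-1589 + X{\left(-180 \right)}\right) \left(\left(23718 + 6871\right) + T\right) = \left(-1589 - 58\right) \left(\left(23718 + 6871\right) + \left(189607848 + 14296 \sqrt{30}\right)\right) = - 1647 \left(30589 + \left(189607848 + 14296 \sqrt{30}\right)\right) = - 1647 \left(189638437 + 14296 \sqrt{30}\right) = -312334505739 - 23545512 \sqrt{30}$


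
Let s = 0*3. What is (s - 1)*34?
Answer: -34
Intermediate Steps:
s = 0
(s - 1)*34 = (0 - 1)*34 = -1*34 = -34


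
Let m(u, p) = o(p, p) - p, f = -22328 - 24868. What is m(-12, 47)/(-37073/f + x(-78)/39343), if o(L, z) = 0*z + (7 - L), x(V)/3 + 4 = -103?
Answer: -161544403836/1443413123 ≈ -111.92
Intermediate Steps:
x(V) = -321 (x(V) = -12 + 3*(-103) = -12 - 309 = -321)
f = -47196
o(L, z) = 7 - L (o(L, z) = 0 + (7 - L) = 7 - L)
m(u, p) = 7 - 2*p (m(u, p) = (7 - p) - p = 7 - 2*p)
m(-12, 47)/(-37073/f + x(-78)/39343) = (7 - 2*47)/(-37073/(-47196) - 321/39343) = (7 - 94)/(-37073*(-1/47196) - 321*1/39343) = -87/(37073/47196 - 321/39343) = -87/1443413123/1856832228 = -87*1856832228/1443413123 = -161544403836/1443413123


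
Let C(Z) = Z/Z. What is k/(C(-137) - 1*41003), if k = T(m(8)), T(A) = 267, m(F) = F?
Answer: -267/41002 ≈ -0.0065119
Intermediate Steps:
C(Z) = 1
k = 267
k/(C(-137) - 1*41003) = 267/(1 - 1*41003) = 267/(1 - 41003) = 267/(-41002) = 267*(-1/41002) = -267/41002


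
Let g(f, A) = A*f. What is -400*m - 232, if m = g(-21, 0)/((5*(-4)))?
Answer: -232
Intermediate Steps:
m = 0 (m = (0*(-21))/((5*(-4))) = 0/(-20) = 0*(-1/20) = 0)
-400*m - 232 = -400*0 - 232 = 0 - 232 = -232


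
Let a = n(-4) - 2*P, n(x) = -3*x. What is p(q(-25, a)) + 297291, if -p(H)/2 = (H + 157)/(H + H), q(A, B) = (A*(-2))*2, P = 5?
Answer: 29728843/100 ≈ 2.9729e+5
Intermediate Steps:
a = 2 (a = -3*(-4) - 2*5 = 12 - 10 = 2)
q(A, B) = -4*A (q(A, B) = -2*A*2 = -4*A)
p(H) = -(157 + H)/H (p(H) = -2*(H + 157)/(H + H) = -2*(157 + H)/(2*H) = -2*(157 + H)*1/(2*H) = -(157 + H)/H)
p(q(-25, a)) + 297291 = (-157 - (-4)*(-25))/((-4*(-25))) + 297291 = (-157 - 1*100)/100 + 297291 = (-157 - 100)/100 + 297291 = (1/100)*(-257) + 297291 = -257/100 + 297291 = 29728843/100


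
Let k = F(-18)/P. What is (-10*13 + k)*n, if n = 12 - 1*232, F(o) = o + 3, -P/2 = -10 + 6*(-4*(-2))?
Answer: 542575/19 ≈ 28557.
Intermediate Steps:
P = -76 (P = -2*(-10 + 6*(-4*(-2))) = -2*(-10 + 6*8) = -2*(-10 + 48) = -2*38 = -76)
F(o) = 3 + o
n = -220 (n = 12 - 232 = -220)
k = 15/76 (k = (3 - 18)/(-76) = -15*(-1/76) = 15/76 ≈ 0.19737)
(-10*13 + k)*n = (-10*13 + 15/76)*(-220) = (-130 + 15/76)*(-220) = -9865/76*(-220) = 542575/19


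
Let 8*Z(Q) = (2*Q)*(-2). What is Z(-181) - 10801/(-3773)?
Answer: 100645/1078 ≈ 93.363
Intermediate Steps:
Z(Q) = -Q/2 (Z(Q) = ((2*Q)*(-2))/8 = (-4*Q)/8 = -Q/2)
Z(-181) - 10801/(-3773) = -½*(-181) - 10801/(-3773) = 181/2 - 10801*(-1)/3773 = 181/2 - 1*(-1543/539) = 181/2 + 1543/539 = 100645/1078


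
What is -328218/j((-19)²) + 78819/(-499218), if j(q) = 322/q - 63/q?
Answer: -19716904272095/43099154 ≈ -4.5748e+5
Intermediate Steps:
j(q) = 259/q
-328218/j((-19)²) + 78819/(-499218) = -328218/(259/((-19)²)) + 78819/(-499218) = -328218/(259/361) + 78819*(-1/499218) = -328218/(259*(1/361)) - 26273/166406 = -328218/259/361 - 26273/166406 = -328218*361/259 - 26273/166406 = -118486698/259 - 26273/166406 = -19716904272095/43099154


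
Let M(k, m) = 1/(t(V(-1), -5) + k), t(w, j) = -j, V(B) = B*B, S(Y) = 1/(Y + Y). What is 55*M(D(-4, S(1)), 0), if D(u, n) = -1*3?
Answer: 55/2 ≈ 27.500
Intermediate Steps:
S(Y) = 1/(2*Y)
V(B) = B²
D(u, n) = -3
M(k, m) = 1/(5 + k) (M(k, m) = 1/(-1*(-5) + k) = 1/(5 + k))
55*M(D(-4, S(1)), 0) = 55/(5 - 3) = 55/2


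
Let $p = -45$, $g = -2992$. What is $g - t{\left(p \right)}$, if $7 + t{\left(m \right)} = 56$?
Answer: $-3041$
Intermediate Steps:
$t{\left(m \right)} = 49$ ($t{\left(m \right)} = -7 + 56 = 49$)
$g - t{\left(p \right)} = -2992 - 49 = -3041$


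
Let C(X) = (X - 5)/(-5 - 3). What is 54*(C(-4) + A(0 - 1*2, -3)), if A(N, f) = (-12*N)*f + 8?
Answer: -13581/4 ≈ -3395.3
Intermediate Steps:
C(X) = 5/8 - X/8 (C(X) = (-5 + X)/(-8) = (-5 + X)*(-⅛) = 5/8 - X/8)
A(N, f) = 8 - 12*N*f (A(N, f) = -12*N*f + 8 = 8 - 12*N*f)
54*(C(-4) + A(0 - 1*2, -3)) = 54*((5/8 - ⅛*(-4)) + (8 - 12*(0 - 1*2)*(-3))) = 54*((5/8 + ½) + (8 - 12*(0 - 2)*(-3))) = 54*(9/8 + (8 - 12*(-2)*(-3))) = 54*(9/8 + (8 - 72)) = 54*(9/8 - 64) = 54*(-503/8) = -13581/4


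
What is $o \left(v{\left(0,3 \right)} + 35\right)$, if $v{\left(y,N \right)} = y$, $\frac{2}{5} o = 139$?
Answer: $\frac{24325}{2} \approx 12163.0$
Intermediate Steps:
$o = \frac{695}{2}$ ($o = \frac{5}{2} \cdot 139 = \frac{695}{2} \approx 347.5$)
$o \left(v{\left(0,3 \right)} + 35\right) = \frac{695 \left(0 + 35\right)}{2} = \frac{695}{2} \cdot 35 = \frac{24325}{2}$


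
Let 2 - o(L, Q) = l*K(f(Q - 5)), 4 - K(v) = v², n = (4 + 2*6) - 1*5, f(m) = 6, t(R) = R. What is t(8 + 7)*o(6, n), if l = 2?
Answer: 990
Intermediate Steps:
n = 11 (n = (4 + 12) - 5 = 16 - 5 = 11)
K(v) = 4 - v²
o(L, Q) = 66 (o(L, Q) = 2 - 2*(4 - 1*6²) = 2 - 2*(4 - 1*36) = 2 - 2*(4 - 36) = 2 - 2*(-32) = 2 - 1*(-64) = 2 + 64 = 66)
t(8 + 7)*o(6, n) = (8 + 7)*66 = 15*66 = 990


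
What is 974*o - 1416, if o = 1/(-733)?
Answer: -1038902/733 ≈ -1417.3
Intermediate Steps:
o = -1/733 ≈ -0.0013643
974*o - 1416 = 974*(-1/733) - 1416 = -974/733 - 1416 = -1038902/733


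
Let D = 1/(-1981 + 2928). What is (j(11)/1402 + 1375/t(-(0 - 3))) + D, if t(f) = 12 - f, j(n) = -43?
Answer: 1825225379/11949246 ≈ 152.75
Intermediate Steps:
D = 1/947 ≈ 0.0010560
(j(11)/1402 + 1375/t(-(0 - 3))) + D = (-43/1402 + 1375/(12 - (-1)*(0 - 3))) + 1/947 = (-43*1/1402 + 1375/(12 - (-1)*(-3))) + 1/947 = (-43/1402 + 1375/(12 - 1*3)) + 1/947 = (-43/1402 + 1375/(12 - 3)) + 1/947 = (-43/1402 + 1375/9) + 1/947 = 1927363/12618 + 1/947 = 1825225379/11949246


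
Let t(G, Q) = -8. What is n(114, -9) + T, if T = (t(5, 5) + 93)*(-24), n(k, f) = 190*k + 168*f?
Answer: 18108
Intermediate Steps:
n(k, f) = 168*f + 190*k
T = -2040 (T = (-8 + 93)*(-24) = 85*(-24) = -2040)
n(114, -9) + T = (168*(-9) + 190*114) - 2040 = (-1512 + 21660) - 2040 = 20148 - 2040 = 18108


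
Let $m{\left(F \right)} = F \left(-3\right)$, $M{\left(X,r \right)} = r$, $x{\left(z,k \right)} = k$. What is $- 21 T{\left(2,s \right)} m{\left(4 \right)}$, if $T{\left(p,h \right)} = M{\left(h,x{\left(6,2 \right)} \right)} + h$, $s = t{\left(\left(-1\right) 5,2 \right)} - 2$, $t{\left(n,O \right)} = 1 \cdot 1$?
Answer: $252$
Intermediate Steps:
$m{\left(F \right)} = - 3 F$
$t{\left(n,O \right)} = 1$
$s = -1$ ($s = 1 - 2 = -1$)
$T{\left(p,h \right)} = 2 + h$
$- 21 T{\left(2,s \right)} m{\left(4 \right)} = - 21 \left(2 - 1\right) \left(\left(-3\right) 4\right) = \left(-21\right) 1 \left(-12\right) = \left(-21\right) \left(-12\right) = 252$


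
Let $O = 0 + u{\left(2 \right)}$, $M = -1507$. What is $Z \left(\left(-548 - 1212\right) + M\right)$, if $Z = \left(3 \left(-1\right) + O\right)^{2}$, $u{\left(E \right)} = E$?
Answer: $-3267$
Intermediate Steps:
$O = 2$ ($O = 0 + 2 = 2$)
$Z = 1$ ($Z = \left(3 \left(-1\right) + 2\right)^{2} = \left(-3 + 2\right)^{2} = \left(-1\right)^{2} = 1$)
$Z \left(\left(-548 - 1212\right) + M\right) = 1 \left(\left(-548 - 1212\right) - 1507\right) = 1 \left(-1760 - 1507\right) = 1 \left(-3267\right) = -3267$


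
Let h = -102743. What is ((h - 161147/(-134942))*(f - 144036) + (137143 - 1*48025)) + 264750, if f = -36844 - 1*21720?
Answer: 1404465791914528/67471 ≈ 2.0816e+10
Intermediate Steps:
f = -58564 (f = -36844 - 21720 = -58564)
((h - 161147/(-134942))*(f - 144036) + (137143 - 1*48025)) + 264750 = ((-102743 - 161147/(-134942))*(-58564 - 144036) + (137143 - 1*48025)) + 264750 = ((-102743 - 161147*(-1/134942))*(-202600) + (137143 - 48025)) + 264750 = ((-102743 + 161147/134942)*(-202600) + 89118) + 264750 = (-13864184759/134942*(-202600) + 89118) + 264750 = (1404441916086700/67471 + 89118) + 264750 = 1404447928967278/67471 + 264750 = 1404465791914528/67471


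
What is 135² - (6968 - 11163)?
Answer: 22420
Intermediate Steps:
135² - (6968 - 11163) = 18225 - 1*(-4195) = 18225 + 4195 = 22420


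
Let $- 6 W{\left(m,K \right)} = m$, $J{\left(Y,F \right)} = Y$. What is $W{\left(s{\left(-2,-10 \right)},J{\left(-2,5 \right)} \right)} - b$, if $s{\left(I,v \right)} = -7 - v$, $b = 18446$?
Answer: $- \frac{36893}{2} \approx -18447.0$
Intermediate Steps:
$W{\left(m,K \right)} = - \frac{m}{6}$
$W{\left(s{\left(-2,-10 \right)},J{\left(-2,5 \right)} \right)} - b = - \frac{-7 - -10}{6} - 18446 = - \frac{-7 + 10}{6} - 18446 = \left(- \frac{1}{6}\right) 3 - 18446 = - \frac{1}{2} - 18446 = - \frac{36893}{2}$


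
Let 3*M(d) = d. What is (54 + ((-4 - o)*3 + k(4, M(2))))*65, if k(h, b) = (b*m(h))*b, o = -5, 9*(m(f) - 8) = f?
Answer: 319865/81 ≈ 3948.9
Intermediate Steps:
m(f) = 8 + f/9
M(d) = d/3
k(h, b) = b²*(8 + h/9) (k(h, b) = (b*(8 + h/9))*b = b²*(8 + h/9))
(54 + ((-4 - o)*3 + k(4, M(2))))*65 = (54 + ((-4 - 1*(-5))*3 + ((⅓)*2)²*(72 + 4)/9))*65 = (54 + ((-4 + 5)*3 + (⅑)*(⅔)²*76))*65 = (54 + (1*3 + (⅑)*(4/9)*76))*65 = (54 + (3 + 304/81))*65 = (54 + 547/81)*65 = (4921/81)*65 = 319865/81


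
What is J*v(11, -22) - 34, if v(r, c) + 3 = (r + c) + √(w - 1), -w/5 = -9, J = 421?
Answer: -5928 + 842*√11 ≈ -3135.4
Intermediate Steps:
w = 45 (w = -5*(-9) = 45)
v(r, c) = -3 + c + r + 2*√11 (v(r, c) = -3 + ((r + c) + √(45 - 1)) = -3 + ((c + r) + √44) = -3 + ((c + r) + 2*√11) = -3 + (c + r + 2*√11) = -3 + c + r + 2*√11)
J*v(11, -22) - 34 = 421*(-3 - 22 + 11 + 2*√11) - 34 = 421*(-14 + 2*√11) - 34 = (-5894 + 842*√11) - 34 = -5928 + 842*√11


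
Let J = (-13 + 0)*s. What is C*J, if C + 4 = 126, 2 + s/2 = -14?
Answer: 50752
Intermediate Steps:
s = -32 (s = -4 + 2*(-14) = -4 - 28 = -32)
C = 122 (C = -4 + 126 = 122)
J = 416 (J = (-13 + 0)*(-32) = -13*(-32) = 416)
C*J = 122*416 = 50752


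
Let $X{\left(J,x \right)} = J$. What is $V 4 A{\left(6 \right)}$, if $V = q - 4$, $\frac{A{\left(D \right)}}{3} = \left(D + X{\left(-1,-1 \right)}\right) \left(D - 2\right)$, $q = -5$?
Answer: $-2160$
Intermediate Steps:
$A{\left(D \right)} = 3 \left(-1 + D\right) \left(-2 + D\right)$ ($A{\left(D \right)} = 3 \left(D - 1\right) \left(D - 2\right) = 3 \left(-1 + D\right) \left(-2 + D\right)$)
$V = -9$ ($V = -5 - 4 = -9$)
$V 4 A{\left(6 \right)} = \left(-9\right) 4 \left(6 - 54 + 3 \cdot 6^{2}\right) = - 36 \left(6 - 54 + 3 \cdot 36\right) = - 36 \left(6 - 54 + 108\right) = \left(-36\right) 60 = -2160$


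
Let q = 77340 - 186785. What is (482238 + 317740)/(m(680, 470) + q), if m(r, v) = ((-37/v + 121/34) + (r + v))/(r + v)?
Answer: -3675298926500/502813083097 ≈ -7.3095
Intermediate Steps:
m(r, v) = (121/34 + r + v - 37/v)/(r + v) (m(r, v) = ((-37/v + 121*(1/34)) + (r + v))/(r + v) = ((-37/v + 121/34) + (r + v))/(r + v) = ((121/34 - 37/v) + (r + v))/(r + v) = (121/34 + r + v - 37/v)/(r + v))
q = -109445
(482238 + 317740)/(m(680, 470) + q) = (482238 + 317740)/((-37 + 470**2 + (121/34)*470 + 680*470)/(470*(680 + 470)) - 109445) = 799978/((1/470)*(-37 + 220900 + 28435/17 + 319600)/1150 - 109445) = 799978/((1/470)*(1/1150)*(9216306/17) - 109445) = 799978/(4608153/4594250 - 109445) = 799978/(-502813083097/4594250) = 799978*(-4594250/502813083097) = -3675298926500/502813083097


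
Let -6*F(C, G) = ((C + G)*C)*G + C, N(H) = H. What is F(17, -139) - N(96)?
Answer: -96293/2 ≈ -48147.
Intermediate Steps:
F(C, G) = -C/6 - C*G*(C + G)/6 (F(C, G) = -(((C + G)*C)*G + C)/6 = -((C*(C + G))*G + C)/6 = -(C*G*(C + G) + C)/6 = -(C + C*G*(C + G))/6 = -C/6 - C*G*(C + G)/6)
F(17, -139) - N(96) = -1/6*17*(1 + (-139)**2 + 17*(-139)) - 1*96 = -1/6*17*(1 + 19321 - 2363) - 96 = -1/6*17*16959 - 96 = -96101/2 - 96 = -96293/2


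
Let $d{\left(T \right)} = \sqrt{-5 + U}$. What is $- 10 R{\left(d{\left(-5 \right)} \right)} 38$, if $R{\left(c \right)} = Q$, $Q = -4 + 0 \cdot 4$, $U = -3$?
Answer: $1520$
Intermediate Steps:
$Q = -4$ ($Q = -4 + 0 = -4$)
$d{\left(T \right)} = 2 i \sqrt{2}$ ($d{\left(T \right)} = \sqrt{-5 - 3} = \sqrt{-8} = 2 i \sqrt{2}$)
$R{\left(c \right)} = -4$
$- 10 R{\left(d{\left(-5 \right)} \right)} 38 = \left(-10\right) \left(-4\right) 38 = 40 \cdot 38 = 1520$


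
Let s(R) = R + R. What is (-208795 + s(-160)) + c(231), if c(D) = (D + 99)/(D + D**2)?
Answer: -169801375/812 ≈ -2.0912e+5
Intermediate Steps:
c(D) = (99 + D)/(D + D**2)
s(R) = 2*R
(-208795 + s(-160)) + c(231) = (-208795 + 2*(-160)) + (99 + 231)/(231*(1 + 231)) = (-208795 - 320) + (1/231)*330/232 = -209115 + (1/231)*(1/232)*330 = -209115 + 5/812 = -169801375/812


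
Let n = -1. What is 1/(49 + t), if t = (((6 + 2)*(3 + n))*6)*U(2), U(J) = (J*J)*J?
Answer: 1/817 ≈ 0.0012240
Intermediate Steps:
U(J) = J**3 (U(J) = J**2*J = J**3)
t = 768 (t = (((6 + 2)*(3 - 1))*6)*2**3 = ((8*2)*6)*8 = (16*6)*8 = 96*8 = 768)
1/(49 + t) = 1/(49 + 768) = 1/817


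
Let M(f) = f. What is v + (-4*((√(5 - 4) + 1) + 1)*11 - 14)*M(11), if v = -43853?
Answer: -45459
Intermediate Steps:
v + (-4*((√(5 - 4) + 1) + 1)*11 - 14)*M(11) = -43853 + (-4*((√(5 - 4) + 1) + 1)*11 - 14)*11 = -43853 + (-4*((√1 + 1) + 1)*11 - 14)*11 = -43853 + (-4*((1 + 1) + 1)*11 - 14)*11 = -43853 + (-4*(2 + 1)*11 - 14)*11 = -43853 + (-4*3*11 - 14)*11 = -43853 + (-12*11 - 14)*11 = -43853 + (-132 - 14)*11 = -43853 - 146*11 = -43853 - 1606 = -45459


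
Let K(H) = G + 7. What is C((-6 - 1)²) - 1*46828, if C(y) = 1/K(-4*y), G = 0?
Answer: -327795/7 ≈ -46828.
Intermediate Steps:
K(H) = 7 (K(H) = 0 + 7 = 7)
C(y) = ⅐ (C(y) = 1/7 = ⅐)
C((-6 - 1)²) - 1*46828 = ⅐ - 1*46828 = ⅐ - 46828 = -327795/7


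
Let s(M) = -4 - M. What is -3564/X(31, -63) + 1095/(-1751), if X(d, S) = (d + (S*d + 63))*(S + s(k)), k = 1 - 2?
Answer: -2130159/3255109 ≈ -0.65440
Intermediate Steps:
k = -1
X(d, S) = (-3 + S)*(63 + d + S*d) (X(d, S) = (d + (S*d + 63))*(S + (-4 - 1*(-1))) = (d + (63 + S*d))*(S + (-4 + 1)) = (63 + d + S*d)*(S - 3) = (63 + d + S*d)*(-3 + S) = (-3 + S)*(63 + d + S*d))
-3564/X(31, -63) + 1095/(-1751) = -3564/(-189 - 3*31 + 63*(-63) + 31*(-63)² - 2*(-63)*31) + 1095/(-1751) = -3564/(-189 - 93 - 3969 + 31*3969 + 3906) + 1095*(-1/1751) = -3564/(-189 - 93 - 3969 + 123039 + 3906) - 1095/1751 = -3564/122694 - 1095/1751 = -3564*1/122694 - 1095/1751 = -54/1859 - 1095/1751 = -2130159/3255109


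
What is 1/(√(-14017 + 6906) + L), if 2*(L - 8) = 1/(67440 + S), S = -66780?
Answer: 13940520/12501741121 - 1742400*I*√7111/12501741121 ≈ 0.0011151 - 0.011753*I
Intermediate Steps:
L = 10561/1320 (L = 8 + 1/(2*(67440 - 66780)) = 8 + (½)/660 = 8 + (½)*(1/660) = 8 + 1/1320 = 10561/1320 ≈ 8.0008)
1/(√(-14017 + 6906) + L) = 1/(√(-14017 + 6906) + 10561/1320) = 1/(√(-7111) + 10561/1320) = 1/(I*√7111 + 10561/1320) = 1/(10561/1320 + I*√7111)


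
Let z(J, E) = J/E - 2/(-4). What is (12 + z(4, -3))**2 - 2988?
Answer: -103079/36 ≈ -2863.3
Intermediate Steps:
z(J, E) = 1/2 + J/E (z(J, E) = J/E - 2*(-1/4) = J/E + 1/2 = 1/2 + J/E)
(12 + z(4, -3))**2 - 2988 = (12 + (4 + (1/2)*(-3))/(-3))**2 - 2988 = (12 - (4 - 3/2)/3)**2 - 2988 = (12 - 1/3*5/2)**2 - 2988 = (12 - 5/6)**2 - 2988 = (67/6)**2 - 2988 = 4489/36 - 2988 = -103079/36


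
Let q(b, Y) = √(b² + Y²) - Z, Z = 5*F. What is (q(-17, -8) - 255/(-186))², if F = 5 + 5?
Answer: 10447157/3844 - 3015*√353/31 ≈ 890.47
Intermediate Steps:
F = 10
Z = 50 (Z = 5*10 = 50)
q(b, Y) = -50 + √(Y² + b²) (q(b, Y) = √(b² + Y²) - 1*50 = √(Y² + b²) - 50 = -50 + √(Y² + b²))
(q(-17, -8) - 255/(-186))² = ((-50 + √((-8)² + (-17)²)) - 255/(-186))² = ((-50 + √(64 + 289)) - 255*(-1/186))² = ((-50 + √353) + 85/62)² = (-3015/62 + √353)²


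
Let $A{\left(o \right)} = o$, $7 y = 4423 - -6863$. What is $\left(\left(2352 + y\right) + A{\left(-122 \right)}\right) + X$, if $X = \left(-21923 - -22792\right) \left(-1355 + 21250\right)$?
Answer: $\frac{121048181}{7} \approx 1.7293 \cdot 10^{7}$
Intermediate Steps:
$y = \frac{11286}{7}$ ($y = \frac{4423 - -6863}{7} = \frac{4423 + 6863}{7} = \frac{1}{7} \cdot 11286 = \frac{11286}{7} \approx 1612.3$)
$X = 17288755$ ($X = \left(-21923 + 22792\right) 19895 = 869 \cdot 19895 = 17288755$)
$\left(\left(2352 + y\right) + A{\left(-122 \right)}\right) + X = \left(\left(2352 + \frac{11286}{7}\right) - 122\right) + 17288755 = \left(\frac{27750}{7} - 122\right) + 17288755 = \frac{26896}{7} + 17288755 = \frac{121048181}{7}$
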